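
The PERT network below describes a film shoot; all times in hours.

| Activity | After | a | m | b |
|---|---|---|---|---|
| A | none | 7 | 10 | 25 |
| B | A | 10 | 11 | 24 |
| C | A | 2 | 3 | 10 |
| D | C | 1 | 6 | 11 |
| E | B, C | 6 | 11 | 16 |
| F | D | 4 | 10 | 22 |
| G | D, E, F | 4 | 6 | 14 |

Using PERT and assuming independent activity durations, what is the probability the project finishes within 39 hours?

te_A = (7 + 4·10 + 25)/6 = 72/6 = 12; σ²_A = ((25−7)/6)² = 9.000
te_B = (10 + 4·11 + 24)/6 = 78/6 = 13; σ²_B = ((24−10)/6)² = 5.444
te_C = (2 + 4·3 + 10)/6 = 24/6 = 4; σ²_C = ((10−2)/6)² = 1.778
te_D = (1 + 4·6 + 11)/6 = 36/6 = 6; σ²_D = ((11−1)/6)² = 2.778
te_E = (6 + 4·11 + 16)/6 = 66/6 = 11; σ²_E = ((16−6)/6)² = 2.778
te_F = (4 + 4·10 + 22)/6 = 66/6 = 11; σ²_F = ((22−4)/6)² = 9.000
te_G = (4 + 4·6 + 14)/6 = 42/6 = 7; σ²_G = ((14−4)/6)² = 2.778

Forward pass:
ES_A = 0; EF_A = 12
ES_B = 12; EF_B = 12+13 = 25
ES_C = 12; EF_C = 12+4 = 16
ES_D = 16; EF_D = 16+6 = 22
ES_E = max(EF_B=25, EF_C=16) = 25; EF_E = 25+11 = 36
ES_F = 22; EF_F = 22+11 = 33
ES_G = max(EF_D=22, EF_E=36, EF_F=33) = 36; EF_G = 36+7 = 43
Expected project duration μ = 43 hours. Critical path: A → B → E → G.

Variance along critical path = 9.000 + 5.444 + 2.778 + 2.778 = 20.000; σ = √20.000 = 4.472 hours.
Z = (39 − 43) / 4.472 = -0.894
P(T ≤ 39) = Φ(-0.894) ≈ 0.186

0.186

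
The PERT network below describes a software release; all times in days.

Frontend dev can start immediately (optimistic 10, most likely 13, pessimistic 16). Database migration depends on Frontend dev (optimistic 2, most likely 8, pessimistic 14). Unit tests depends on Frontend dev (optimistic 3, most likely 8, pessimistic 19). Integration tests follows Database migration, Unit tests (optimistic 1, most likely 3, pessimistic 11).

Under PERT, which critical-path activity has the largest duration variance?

Unit tests

te_Frontend dev = (10 + 4·13 + 16)/6 = 78/6 = 13; σ²_Frontend dev = ((16−10)/6)² = 1.000
te_Database migration = (2 + 4·8 + 14)/6 = 48/6 = 8; σ²_Database migration = ((14−2)/6)² = 4.000
te_Unit tests = (3 + 4·8 + 19)/6 = 54/6 = 9; σ²_Unit tests = ((19−3)/6)² = 7.111
te_Integration tests = (1 + 4·3 + 11)/6 = 24/6 = 4; σ²_Integration tests = ((11−1)/6)² = 2.778

Forward pass:
ES_Frontend dev = 0; EF_Frontend dev = 13
ES_Database migration = 13; EF_Database migration = 13+8 = 21
ES_Unit tests = 13; EF_Unit tests = 13+9 = 22
ES_Integration tests = max(EF_Database migration=21, EF_Unit tests=22) = 22; EF_Integration tests = 22+4 = 26
Expected project duration μ = 26 days. Critical path: Frontend dev → Unit tests → Integration tests.

Variances on critical path: σ²_Frontend dev=1.000, σ²_Unit tests=7.111, σ²_Integration tests=2.778.
Largest is σ²_Unit tests = 7.111.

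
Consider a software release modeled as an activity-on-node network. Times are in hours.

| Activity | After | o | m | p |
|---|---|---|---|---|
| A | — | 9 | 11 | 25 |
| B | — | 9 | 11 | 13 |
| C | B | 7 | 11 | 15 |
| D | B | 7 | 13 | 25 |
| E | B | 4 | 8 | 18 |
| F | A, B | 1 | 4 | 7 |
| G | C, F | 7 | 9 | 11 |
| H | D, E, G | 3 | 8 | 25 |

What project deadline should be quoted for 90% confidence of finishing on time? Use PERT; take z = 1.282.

te_A = (9 + 4·11 + 25)/6 = 78/6 = 13; σ²_A = ((25−9)/6)² = 7.111
te_B = (9 + 4·11 + 13)/6 = 66/6 = 11; σ²_B = ((13−9)/6)² = 0.444
te_C = (7 + 4·11 + 15)/6 = 66/6 = 11; σ²_C = ((15−7)/6)² = 1.778
te_D = (7 + 4·13 + 25)/6 = 84/6 = 14; σ²_D = ((25−7)/6)² = 9.000
te_E = (4 + 4·8 + 18)/6 = 54/6 = 9; σ²_E = ((18−4)/6)² = 5.444
te_F = (1 + 4·4 + 7)/6 = 24/6 = 4; σ²_F = ((7−1)/6)² = 1.000
te_G = (7 + 4·9 + 11)/6 = 54/6 = 9; σ²_G = ((11−7)/6)² = 0.444
te_H = (3 + 4·8 + 25)/6 = 60/6 = 10; σ²_H = ((25−3)/6)² = 13.444

Forward pass:
ES_A = 0; EF_A = 13
ES_B = 0; EF_B = 11
ES_C = 11; EF_C = 11+11 = 22
ES_D = 11; EF_D = 11+14 = 25
ES_E = 11; EF_E = 11+9 = 20
ES_F = max(EF_A=13, EF_B=11) = 13; EF_F = 13+4 = 17
ES_G = max(EF_C=22, EF_F=17) = 22; EF_G = 22+9 = 31
ES_H = max(EF_D=25, EF_E=20, EF_G=31) = 31; EF_H = 31+10 = 41
Expected project duration μ = 41 hours. Critical path: B → C → G → H.

Variance along critical path = 0.444 + 1.778 + 0.444 + 13.444 = 16.111; σ = 4.014 hours.
D = μ + z·σ = 41 + 1.282·4.014 = 46.1 hours

46.1 hours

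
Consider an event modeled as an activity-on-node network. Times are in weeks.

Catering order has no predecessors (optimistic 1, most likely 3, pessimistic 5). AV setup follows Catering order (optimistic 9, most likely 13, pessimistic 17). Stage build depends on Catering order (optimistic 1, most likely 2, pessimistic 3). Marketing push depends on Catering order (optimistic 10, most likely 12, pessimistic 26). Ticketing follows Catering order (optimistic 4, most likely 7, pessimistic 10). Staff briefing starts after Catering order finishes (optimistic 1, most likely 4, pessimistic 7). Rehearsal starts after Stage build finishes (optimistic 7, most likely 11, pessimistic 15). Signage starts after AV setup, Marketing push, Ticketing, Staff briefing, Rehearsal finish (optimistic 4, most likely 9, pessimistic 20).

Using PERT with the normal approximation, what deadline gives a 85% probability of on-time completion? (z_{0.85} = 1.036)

te_Catering order = (1 + 4·3 + 5)/6 = 18/6 = 3; σ²_Catering order = ((5−1)/6)² = 0.444
te_AV setup = (9 + 4·13 + 17)/6 = 78/6 = 13; σ²_AV setup = ((17−9)/6)² = 1.778
te_Stage build = (1 + 4·2 + 3)/6 = 12/6 = 2; σ²_Stage build = ((3−1)/6)² = 0.111
te_Marketing push = (10 + 4·12 + 26)/6 = 84/6 = 14; σ²_Marketing push = ((26−10)/6)² = 7.111
te_Ticketing = (4 + 4·7 + 10)/6 = 42/6 = 7; σ²_Ticketing = ((10−4)/6)² = 1.000
te_Staff briefing = (1 + 4·4 + 7)/6 = 24/6 = 4; σ²_Staff briefing = ((7−1)/6)² = 1.000
te_Rehearsal = (7 + 4·11 + 15)/6 = 66/6 = 11; σ²_Rehearsal = ((15−7)/6)² = 1.778
te_Signage = (4 + 4·9 + 20)/6 = 60/6 = 10; σ²_Signage = ((20−4)/6)² = 7.111

Forward pass:
ES_Catering order = 0; EF_Catering order = 3
ES_AV setup = 3; EF_AV setup = 3+13 = 16
ES_Stage build = 3; EF_Stage build = 3+2 = 5
ES_Marketing push = 3; EF_Marketing push = 3+14 = 17
ES_Ticketing = 3; EF_Ticketing = 3+7 = 10
ES_Staff briefing = 3; EF_Staff briefing = 3+4 = 7
ES_Rehearsal = 5; EF_Rehearsal = 5+11 = 16
ES_Signage = max(EF_AV setup=16, EF_Marketing push=17, EF_Ticketing=10, EF_Staff briefing=7, EF_Rehearsal=16) = 17; EF_Signage = 17+10 = 27
Expected project duration μ = 27 weeks. Critical path: Catering order → Marketing push → Signage.

Variance along critical path = 0.444 + 7.111 + 7.111 = 14.667; σ = 3.830 weeks.
D = μ + z·σ = 27 + 1.036·3.830 = 31.0 weeks

31.0 weeks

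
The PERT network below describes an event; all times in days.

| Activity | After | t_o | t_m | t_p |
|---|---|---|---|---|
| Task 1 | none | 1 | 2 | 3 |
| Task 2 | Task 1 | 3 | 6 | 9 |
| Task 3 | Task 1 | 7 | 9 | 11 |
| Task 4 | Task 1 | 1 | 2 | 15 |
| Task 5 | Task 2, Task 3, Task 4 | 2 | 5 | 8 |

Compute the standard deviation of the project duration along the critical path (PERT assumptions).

te_Task 1 = (1 + 4·2 + 3)/6 = 12/6 = 2; σ²_Task 1 = ((3−1)/6)² = 0.111
te_Task 2 = (3 + 4·6 + 9)/6 = 36/6 = 6; σ²_Task 2 = ((9−3)/6)² = 1.000
te_Task 3 = (7 + 4·9 + 11)/6 = 54/6 = 9; σ²_Task 3 = ((11−7)/6)² = 0.444
te_Task 4 = (1 + 4·2 + 15)/6 = 24/6 = 4; σ²_Task 4 = ((15−1)/6)² = 5.444
te_Task 5 = (2 + 4·5 + 8)/6 = 30/6 = 5; σ²_Task 5 = ((8−2)/6)² = 1.000

Forward pass:
ES_Task 1 = 0; EF_Task 1 = 2
ES_Task 2 = 2; EF_Task 2 = 2+6 = 8
ES_Task 3 = 2; EF_Task 3 = 2+9 = 11
ES_Task 4 = 2; EF_Task 4 = 2+4 = 6
ES_Task 5 = max(EF_Task 2=8, EF_Task 3=11, EF_Task 4=6) = 11; EF_Task 5 = 11+5 = 16
Expected project duration μ = 16 days. Critical path: Task 1 → Task 3 → Task 5.

Variance along critical path = 0.111 + 0.444 + 1.000 = 1.556
σ = √1.556 = 1.247 days

1.25 days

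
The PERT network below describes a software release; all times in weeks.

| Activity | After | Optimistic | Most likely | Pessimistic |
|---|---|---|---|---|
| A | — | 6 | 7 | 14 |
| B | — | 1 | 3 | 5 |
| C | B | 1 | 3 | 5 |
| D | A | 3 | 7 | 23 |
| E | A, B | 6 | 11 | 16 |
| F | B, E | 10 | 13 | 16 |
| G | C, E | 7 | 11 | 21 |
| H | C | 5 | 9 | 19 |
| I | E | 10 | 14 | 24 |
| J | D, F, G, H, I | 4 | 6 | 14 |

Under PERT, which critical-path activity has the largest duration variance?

te_A = (6 + 4·7 + 14)/6 = 48/6 = 8; σ²_A = ((14−6)/6)² = 1.778
te_B = (1 + 4·3 + 5)/6 = 18/6 = 3; σ²_B = ((5−1)/6)² = 0.444
te_C = (1 + 4·3 + 5)/6 = 18/6 = 3; σ²_C = ((5−1)/6)² = 0.444
te_D = (3 + 4·7 + 23)/6 = 54/6 = 9; σ²_D = ((23−3)/6)² = 11.111
te_E = (6 + 4·11 + 16)/6 = 66/6 = 11; σ²_E = ((16−6)/6)² = 2.778
te_F = (10 + 4·13 + 16)/6 = 78/6 = 13; σ²_F = ((16−10)/6)² = 1.000
te_G = (7 + 4·11 + 21)/6 = 72/6 = 12; σ²_G = ((21−7)/6)² = 5.444
te_H = (5 + 4·9 + 19)/6 = 60/6 = 10; σ²_H = ((19−5)/6)² = 5.444
te_I = (10 + 4·14 + 24)/6 = 90/6 = 15; σ²_I = ((24−10)/6)² = 5.444
te_J = (4 + 4·6 + 14)/6 = 42/6 = 7; σ²_J = ((14−4)/6)² = 2.778

Forward pass:
ES_A = 0; EF_A = 8
ES_B = 0; EF_B = 3
ES_C = 3; EF_C = 3+3 = 6
ES_D = 8; EF_D = 8+9 = 17
ES_E = max(EF_A=8, EF_B=3) = 8; EF_E = 8+11 = 19
ES_F = max(EF_B=3, EF_E=19) = 19; EF_F = 19+13 = 32
ES_G = max(EF_C=6, EF_E=19) = 19; EF_G = 19+12 = 31
ES_H = 6; EF_H = 6+10 = 16
ES_I = 19; EF_I = 19+15 = 34
ES_J = max(EF_D=17, EF_F=32, EF_G=31, EF_H=16, EF_I=34) = 34; EF_J = 34+7 = 41
Expected project duration μ = 41 weeks. Critical path: A → E → I → J.

Variances on critical path: σ²_A=1.778, σ²_E=2.778, σ²_I=5.444, σ²_J=2.778.
Largest is σ²_I = 5.444.

I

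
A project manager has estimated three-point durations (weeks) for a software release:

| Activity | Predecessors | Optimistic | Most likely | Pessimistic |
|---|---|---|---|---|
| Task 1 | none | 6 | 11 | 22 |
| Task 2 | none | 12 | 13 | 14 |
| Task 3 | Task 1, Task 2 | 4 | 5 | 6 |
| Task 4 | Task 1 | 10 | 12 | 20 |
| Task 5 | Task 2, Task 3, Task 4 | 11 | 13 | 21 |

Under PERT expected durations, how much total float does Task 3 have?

te_Task 1 = (6 + 4·11 + 22)/6 = 72/6 = 12
te_Task 2 = (12 + 4·13 + 14)/6 = 78/6 = 13
te_Task 3 = (4 + 4·5 + 6)/6 = 30/6 = 5
te_Task 4 = (10 + 4·12 + 20)/6 = 78/6 = 13
te_Task 5 = (11 + 4·13 + 21)/6 = 84/6 = 14

Forward pass:
ES_Task 1 = 0; EF_Task 1 = 12
ES_Task 2 = 0; EF_Task 2 = 13
ES_Task 3 = max(EF_Task 1=12, EF_Task 2=13) = 13; EF_Task 3 = 13+5 = 18
ES_Task 4 = 12; EF_Task 4 = 12+13 = 25
ES_Task 5 = max(EF_Task 2=13, EF_Task 3=18, EF_Task 4=25) = 25; EF_Task 5 = 25+14 = 39
Expected project duration μ = 39 weeks. Critical path: Task 1 → Task 4 → Task 5.

Backward pass:
LF_Task 5 = 39; LS_Task 5 = 39−14 = 25
LF_Task 4 = LS_Task 5 = 25; LS_Task 4 = 25−13 = 12
LF_Task 3 = LS_Task 5 = 25; LS_Task 3 = 25−5 = 20
LF_Task 2 = min(LS_Task 3=20, LS_Task 5=25) = 20; LS_Task 2 = 20−13 = 7
LF_Task 1 = min(LS_Task 3=20, LS_Task 4=12) = 12; LS_Task 1 = 12−12 = 0
Slack_Task 3 = LS_Task 3 − ES_Task 3 = 20 − 13 = 7

7 weeks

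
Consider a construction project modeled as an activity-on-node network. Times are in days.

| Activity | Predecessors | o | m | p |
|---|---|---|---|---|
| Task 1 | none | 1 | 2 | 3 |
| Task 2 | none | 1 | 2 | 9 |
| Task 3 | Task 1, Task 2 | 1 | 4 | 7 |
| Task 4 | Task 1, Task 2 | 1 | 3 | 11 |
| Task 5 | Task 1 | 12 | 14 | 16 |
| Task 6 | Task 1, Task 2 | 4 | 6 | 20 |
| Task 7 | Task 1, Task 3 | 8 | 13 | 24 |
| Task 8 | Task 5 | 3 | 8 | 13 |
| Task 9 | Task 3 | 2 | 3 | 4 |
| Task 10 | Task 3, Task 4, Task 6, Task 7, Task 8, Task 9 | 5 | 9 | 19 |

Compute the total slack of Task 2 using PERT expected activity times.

3 days

te_Task 1 = (1 + 4·2 + 3)/6 = 12/6 = 2
te_Task 2 = (1 + 4·2 + 9)/6 = 18/6 = 3
te_Task 3 = (1 + 4·4 + 7)/6 = 24/6 = 4
te_Task 4 = (1 + 4·3 + 11)/6 = 24/6 = 4
te_Task 5 = (12 + 4·14 + 16)/6 = 84/6 = 14
te_Task 6 = (4 + 4·6 + 20)/6 = 48/6 = 8
te_Task 7 = (8 + 4·13 + 24)/6 = 84/6 = 14
te_Task 8 = (3 + 4·8 + 13)/6 = 48/6 = 8
te_Task 9 = (2 + 4·3 + 4)/6 = 18/6 = 3
te_Task 10 = (5 + 4·9 + 19)/6 = 60/6 = 10

Forward pass:
ES_Task 1 = 0; EF_Task 1 = 2
ES_Task 2 = 0; EF_Task 2 = 3
ES_Task 3 = max(EF_Task 1=2, EF_Task 2=3) = 3; EF_Task 3 = 3+4 = 7
ES_Task 4 = max(EF_Task 1=2, EF_Task 2=3) = 3; EF_Task 4 = 3+4 = 7
ES_Task 5 = 2; EF_Task 5 = 2+14 = 16
ES_Task 6 = max(EF_Task 1=2, EF_Task 2=3) = 3; EF_Task 6 = 3+8 = 11
ES_Task 7 = max(EF_Task 1=2, EF_Task 3=7) = 7; EF_Task 7 = 7+14 = 21
ES_Task 8 = 16; EF_Task 8 = 16+8 = 24
ES_Task 9 = 7; EF_Task 9 = 7+3 = 10
ES_Task 10 = max(EF_Task 3=7, EF_Task 4=7, EF_Task 6=11, EF_Task 7=21, EF_Task 8=24, EF_Task 9=10) = 24; EF_Task 10 = 24+10 = 34
Expected project duration μ = 34 days. Critical path: Task 1 → Task 5 → Task 8 → Task 10.

Backward pass:
LF_Task 10 = 34; LS_Task 10 = 34−10 = 24
LF_Task 9 = LS_Task 10 = 24; LS_Task 9 = 24−3 = 21
LF_Task 8 = LS_Task 10 = 24; LS_Task 8 = 24−8 = 16
LF_Task 7 = LS_Task 10 = 24; LS_Task 7 = 24−14 = 10
LF_Task 6 = LS_Task 10 = 24; LS_Task 6 = 24−8 = 16
LF_Task 5 = LS_Task 8 = 16; LS_Task 5 = 16−14 = 2
LF_Task 4 = LS_Task 10 = 24; LS_Task 4 = 24−4 = 20
LF_Task 3 = min(LS_Task 7=10, LS_Task 9=21, LS_Task 10=24) = 10; LS_Task 3 = 10−4 = 6
LF_Task 2 = min(LS_Task 3=6, LS_Task 4=20, LS_Task 6=16) = 6; LS_Task 2 = 6−3 = 3
LF_Task 1 = min(LS_Task 3=6, LS_Task 4=20, LS_Task 5=2, LS_Task 6=16, LS_Task 7=10) = 2; LS_Task 1 = 2−2 = 0
Slack_Task 2 = LS_Task 2 − ES_Task 2 = 3 − 0 = 3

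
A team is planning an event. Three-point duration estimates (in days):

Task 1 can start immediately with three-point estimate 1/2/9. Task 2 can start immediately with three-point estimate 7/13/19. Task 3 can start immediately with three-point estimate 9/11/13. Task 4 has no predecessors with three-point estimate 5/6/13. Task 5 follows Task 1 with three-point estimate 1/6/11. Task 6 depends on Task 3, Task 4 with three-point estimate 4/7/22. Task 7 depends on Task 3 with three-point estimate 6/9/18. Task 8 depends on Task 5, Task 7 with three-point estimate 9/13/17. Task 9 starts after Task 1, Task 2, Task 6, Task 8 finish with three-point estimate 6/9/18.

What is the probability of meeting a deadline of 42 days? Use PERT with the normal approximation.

te_Task 1 = (1 + 4·2 + 9)/6 = 18/6 = 3; σ²_Task 1 = ((9−1)/6)² = 1.778
te_Task 2 = (7 + 4·13 + 19)/6 = 78/6 = 13; σ²_Task 2 = ((19−7)/6)² = 4.000
te_Task 3 = (9 + 4·11 + 13)/6 = 66/6 = 11; σ²_Task 3 = ((13−9)/6)² = 0.444
te_Task 4 = (5 + 4·6 + 13)/6 = 42/6 = 7; σ²_Task 4 = ((13−5)/6)² = 1.778
te_Task 5 = (1 + 4·6 + 11)/6 = 36/6 = 6; σ²_Task 5 = ((11−1)/6)² = 2.778
te_Task 6 = (4 + 4·7 + 22)/6 = 54/6 = 9; σ²_Task 6 = ((22−4)/6)² = 9.000
te_Task 7 = (6 + 4·9 + 18)/6 = 60/6 = 10; σ²_Task 7 = ((18−6)/6)² = 4.000
te_Task 8 = (9 + 4·13 + 17)/6 = 78/6 = 13; σ²_Task 8 = ((17−9)/6)² = 1.778
te_Task 9 = (6 + 4·9 + 18)/6 = 60/6 = 10; σ²_Task 9 = ((18−6)/6)² = 4.000

Forward pass:
ES_Task 1 = 0; EF_Task 1 = 3
ES_Task 2 = 0; EF_Task 2 = 13
ES_Task 3 = 0; EF_Task 3 = 11
ES_Task 4 = 0; EF_Task 4 = 7
ES_Task 5 = 3; EF_Task 5 = 3+6 = 9
ES_Task 6 = max(EF_Task 3=11, EF_Task 4=7) = 11; EF_Task 6 = 11+9 = 20
ES_Task 7 = 11; EF_Task 7 = 11+10 = 21
ES_Task 8 = max(EF_Task 5=9, EF_Task 7=21) = 21; EF_Task 8 = 21+13 = 34
ES_Task 9 = max(EF_Task 1=3, EF_Task 2=13, EF_Task 6=20, EF_Task 8=34) = 34; EF_Task 9 = 34+10 = 44
Expected project duration μ = 44 days. Critical path: Task 3 → Task 7 → Task 8 → Task 9.

Variance along critical path = 0.444 + 4.000 + 1.778 + 4.000 = 10.222; σ = √10.222 = 3.197 days.
Z = (42 − 44) / 3.197 = -0.626
P(T ≤ 42) = Φ(-0.626) ≈ 0.266

0.266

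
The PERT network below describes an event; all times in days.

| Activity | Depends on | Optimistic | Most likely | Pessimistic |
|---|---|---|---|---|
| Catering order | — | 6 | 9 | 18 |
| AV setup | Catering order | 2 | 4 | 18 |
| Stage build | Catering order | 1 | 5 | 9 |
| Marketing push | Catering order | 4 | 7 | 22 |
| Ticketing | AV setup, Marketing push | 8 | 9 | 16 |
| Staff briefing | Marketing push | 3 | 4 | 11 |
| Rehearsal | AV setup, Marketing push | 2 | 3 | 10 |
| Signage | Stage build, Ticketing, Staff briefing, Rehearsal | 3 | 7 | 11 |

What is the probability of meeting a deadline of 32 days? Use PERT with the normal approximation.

0.163

te_Catering order = (6 + 4·9 + 18)/6 = 60/6 = 10; σ²_Catering order = ((18−6)/6)² = 4.000
te_AV setup = (2 + 4·4 + 18)/6 = 36/6 = 6; σ²_AV setup = ((18−2)/6)² = 7.111
te_Stage build = (1 + 4·5 + 9)/6 = 30/6 = 5; σ²_Stage build = ((9−1)/6)² = 1.778
te_Marketing push = (4 + 4·7 + 22)/6 = 54/6 = 9; σ²_Marketing push = ((22−4)/6)² = 9.000
te_Ticketing = (8 + 4·9 + 16)/6 = 60/6 = 10; σ²_Ticketing = ((16−8)/6)² = 1.778
te_Staff briefing = (3 + 4·4 + 11)/6 = 30/6 = 5; σ²_Staff briefing = ((11−3)/6)² = 1.778
te_Rehearsal = (2 + 4·3 + 10)/6 = 24/6 = 4; σ²_Rehearsal = ((10−2)/6)² = 1.778
te_Signage = (3 + 4·7 + 11)/6 = 42/6 = 7; σ²_Signage = ((11−3)/6)² = 1.778

Forward pass:
ES_Catering order = 0; EF_Catering order = 10
ES_AV setup = 10; EF_AV setup = 10+6 = 16
ES_Stage build = 10; EF_Stage build = 10+5 = 15
ES_Marketing push = 10; EF_Marketing push = 10+9 = 19
ES_Ticketing = max(EF_AV setup=16, EF_Marketing push=19) = 19; EF_Ticketing = 19+10 = 29
ES_Staff briefing = 19; EF_Staff briefing = 19+5 = 24
ES_Rehearsal = max(EF_AV setup=16, EF_Marketing push=19) = 19; EF_Rehearsal = 19+4 = 23
ES_Signage = max(EF_Stage build=15, EF_Ticketing=29, EF_Staff briefing=24, EF_Rehearsal=23) = 29; EF_Signage = 29+7 = 36
Expected project duration μ = 36 days. Critical path: Catering order → Marketing push → Ticketing → Signage.

Variance along critical path = 4.000 + 9.000 + 1.778 + 1.778 = 16.556; σ = √16.556 = 4.069 days.
Z = (32 − 36) / 4.069 = -0.983
P(T ≤ 32) = Φ(-0.983) ≈ 0.163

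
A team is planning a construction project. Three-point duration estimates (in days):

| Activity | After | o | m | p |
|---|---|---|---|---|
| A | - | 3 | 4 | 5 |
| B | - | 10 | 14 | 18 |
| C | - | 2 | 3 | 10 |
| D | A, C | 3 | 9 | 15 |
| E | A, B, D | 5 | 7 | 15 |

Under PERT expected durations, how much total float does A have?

1 days

te_A = (3 + 4·4 + 5)/6 = 24/6 = 4
te_B = (10 + 4·14 + 18)/6 = 84/6 = 14
te_C = (2 + 4·3 + 10)/6 = 24/6 = 4
te_D = (3 + 4·9 + 15)/6 = 54/6 = 9
te_E = (5 + 4·7 + 15)/6 = 48/6 = 8

Forward pass:
ES_A = 0; EF_A = 4
ES_B = 0; EF_B = 14
ES_C = 0; EF_C = 4
ES_D = max(EF_A=4, EF_C=4) = 4; EF_D = 4+9 = 13
ES_E = max(EF_A=4, EF_B=14, EF_D=13) = 14; EF_E = 14+8 = 22
Expected project duration μ = 22 days. Critical path: B → E.

Backward pass:
LF_E = 22; LS_E = 22−8 = 14
LF_D = LS_E = 14; LS_D = 14−9 = 5
LF_C = LS_D = 5; LS_C = 5−4 = 1
LF_B = LS_E = 14; LS_B = 14−14 = 0
LF_A = min(LS_D=5, LS_E=14) = 5; LS_A = 5−4 = 1
Slack_A = LS_A − ES_A = 1 − 0 = 1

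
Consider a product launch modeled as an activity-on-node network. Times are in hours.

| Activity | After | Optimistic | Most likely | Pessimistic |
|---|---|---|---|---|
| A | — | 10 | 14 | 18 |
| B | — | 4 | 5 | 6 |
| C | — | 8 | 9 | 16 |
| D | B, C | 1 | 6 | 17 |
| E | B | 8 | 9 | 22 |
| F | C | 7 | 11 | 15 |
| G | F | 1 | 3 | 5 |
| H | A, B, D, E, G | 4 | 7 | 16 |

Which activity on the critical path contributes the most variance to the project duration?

H

te_A = (10 + 4·14 + 18)/6 = 84/6 = 14; σ²_A = ((18−10)/6)² = 1.778
te_B = (4 + 4·5 + 6)/6 = 30/6 = 5; σ²_B = ((6−4)/6)² = 0.111
te_C = (8 + 4·9 + 16)/6 = 60/6 = 10; σ²_C = ((16−8)/6)² = 1.778
te_D = (1 + 4·6 + 17)/6 = 42/6 = 7; σ²_D = ((17−1)/6)² = 7.111
te_E = (8 + 4·9 + 22)/6 = 66/6 = 11; σ²_E = ((22−8)/6)² = 5.444
te_F = (7 + 4·11 + 15)/6 = 66/6 = 11; σ²_F = ((15−7)/6)² = 1.778
te_G = (1 + 4·3 + 5)/6 = 18/6 = 3; σ²_G = ((5−1)/6)² = 0.444
te_H = (4 + 4·7 + 16)/6 = 48/6 = 8; σ²_H = ((16−4)/6)² = 4.000

Forward pass:
ES_A = 0; EF_A = 14
ES_B = 0; EF_B = 5
ES_C = 0; EF_C = 10
ES_D = max(EF_B=5, EF_C=10) = 10; EF_D = 10+7 = 17
ES_E = 5; EF_E = 5+11 = 16
ES_F = 10; EF_F = 10+11 = 21
ES_G = 21; EF_G = 21+3 = 24
ES_H = max(EF_A=14, EF_B=5, EF_D=17, EF_E=16, EF_G=24) = 24; EF_H = 24+8 = 32
Expected project duration μ = 32 hours. Critical path: C → F → G → H.

Variances on critical path: σ²_C=1.778, σ²_F=1.778, σ²_G=0.444, σ²_H=4.000.
Largest is σ²_H = 4.000.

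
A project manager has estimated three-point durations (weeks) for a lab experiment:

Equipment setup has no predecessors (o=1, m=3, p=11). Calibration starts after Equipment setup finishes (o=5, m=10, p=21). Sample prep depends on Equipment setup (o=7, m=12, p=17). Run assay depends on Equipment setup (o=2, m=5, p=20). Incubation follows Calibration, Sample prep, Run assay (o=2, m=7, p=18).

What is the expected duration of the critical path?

te_Equipment setup = (1 + 4·3 + 11)/6 = 24/6 = 4
te_Calibration = (5 + 4·10 + 21)/6 = 66/6 = 11
te_Sample prep = (7 + 4·12 + 17)/6 = 72/6 = 12
te_Run assay = (2 + 4·5 + 20)/6 = 42/6 = 7
te_Incubation = (2 + 4·7 + 18)/6 = 48/6 = 8

Forward pass:
ES_Equipment setup = 0; EF_Equipment setup = 4
ES_Calibration = 4; EF_Calibration = 4+11 = 15
ES_Sample prep = 4; EF_Sample prep = 4+12 = 16
ES_Run assay = 4; EF_Run assay = 4+7 = 11
ES_Incubation = max(EF_Calibration=15, EF_Sample prep=16, EF_Run assay=11) = 16; EF_Incubation = 16+8 = 24
Expected project duration μ = 24 weeks. Critical path: Equipment setup → Sample prep → Incubation.

24 weeks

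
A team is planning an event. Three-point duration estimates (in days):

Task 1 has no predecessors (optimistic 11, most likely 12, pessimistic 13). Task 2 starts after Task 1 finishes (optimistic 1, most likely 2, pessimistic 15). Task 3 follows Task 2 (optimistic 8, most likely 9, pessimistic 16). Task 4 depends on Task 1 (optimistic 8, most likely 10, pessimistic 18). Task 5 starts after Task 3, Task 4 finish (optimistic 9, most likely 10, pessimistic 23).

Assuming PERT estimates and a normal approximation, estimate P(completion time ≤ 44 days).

te_Task 1 = (11 + 4·12 + 13)/6 = 72/6 = 12; σ²_Task 1 = ((13−11)/6)² = 0.111
te_Task 2 = (1 + 4·2 + 15)/6 = 24/6 = 4; σ²_Task 2 = ((15−1)/6)² = 5.444
te_Task 3 = (8 + 4·9 + 16)/6 = 60/6 = 10; σ²_Task 3 = ((16−8)/6)² = 1.778
te_Task 4 = (8 + 4·10 + 18)/6 = 66/6 = 11; σ²_Task 4 = ((18−8)/6)² = 2.778
te_Task 5 = (9 + 4·10 + 23)/6 = 72/6 = 12; σ²_Task 5 = ((23−9)/6)² = 5.444

Forward pass:
ES_Task 1 = 0; EF_Task 1 = 12
ES_Task 2 = 12; EF_Task 2 = 12+4 = 16
ES_Task 3 = 16; EF_Task 3 = 16+10 = 26
ES_Task 4 = 12; EF_Task 4 = 12+11 = 23
ES_Task 5 = max(EF_Task 3=26, EF_Task 4=23) = 26; EF_Task 5 = 26+12 = 38
Expected project duration μ = 38 days. Critical path: Task 1 → Task 2 → Task 3 → Task 5.

Variance along critical path = 0.111 + 5.444 + 1.778 + 5.444 = 12.778; σ = √12.778 = 3.575 days.
Z = (44 − 38) / 3.575 = 1.679
P(T ≤ 44) = Φ(1.679) ≈ 0.953

0.953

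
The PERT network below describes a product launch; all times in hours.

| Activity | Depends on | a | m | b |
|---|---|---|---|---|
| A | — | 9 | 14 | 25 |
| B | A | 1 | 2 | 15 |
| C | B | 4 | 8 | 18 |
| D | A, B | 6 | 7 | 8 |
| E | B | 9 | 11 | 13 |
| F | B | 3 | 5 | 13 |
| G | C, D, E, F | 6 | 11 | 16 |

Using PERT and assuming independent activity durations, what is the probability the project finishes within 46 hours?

0.896

te_A = (9 + 4·14 + 25)/6 = 90/6 = 15; σ²_A = ((25−9)/6)² = 7.111
te_B = (1 + 4·2 + 15)/6 = 24/6 = 4; σ²_B = ((15−1)/6)² = 5.444
te_C = (4 + 4·8 + 18)/6 = 54/6 = 9; σ²_C = ((18−4)/6)² = 5.444
te_D = (6 + 4·7 + 8)/6 = 42/6 = 7; σ²_D = ((8−6)/6)² = 0.111
te_E = (9 + 4·11 + 13)/6 = 66/6 = 11; σ²_E = ((13−9)/6)² = 0.444
te_F = (3 + 4·5 + 13)/6 = 36/6 = 6; σ²_F = ((13−3)/6)² = 2.778
te_G = (6 + 4·11 + 16)/6 = 66/6 = 11; σ²_G = ((16−6)/6)² = 2.778

Forward pass:
ES_A = 0; EF_A = 15
ES_B = 15; EF_B = 15+4 = 19
ES_C = 19; EF_C = 19+9 = 28
ES_D = max(EF_A=15, EF_B=19) = 19; EF_D = 19+7 = 26
ES_E = 19; EF_E = 19+11 = 30
ES_F = 19; EF_F = 19+6 = 25
ES_G = max(EF_C=28, EF_D=26, EF_E=30, EF_F=25) = 30; EF_G = 30+11 = 41
Expected project duration μ = 41 hours. Critical path: A → B → E → G.

Variance along critical path = 7.111 + 5.444 + 0.444 + 2.778 = 15.778; σ = √15.778 = 3.972 hours.
Z = (46 − 41) / 3.972 = 1.259
P(T ≤ 46) = Φ(1.259) ≈ 0.896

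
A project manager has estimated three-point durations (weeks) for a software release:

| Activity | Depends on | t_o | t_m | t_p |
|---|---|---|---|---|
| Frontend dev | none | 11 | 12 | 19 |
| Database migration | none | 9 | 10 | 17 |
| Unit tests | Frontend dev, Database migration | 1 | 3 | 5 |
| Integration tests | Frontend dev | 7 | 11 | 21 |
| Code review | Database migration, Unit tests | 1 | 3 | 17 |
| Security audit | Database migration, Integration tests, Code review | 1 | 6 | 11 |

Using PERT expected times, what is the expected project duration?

te_Frontend dev = (11 + 4·12 + 19)/6 = 78/6 = 13
te_Database migration = (9 + 4·10 + 17)/6 = 66/6 = 11
te_Unit tests = (1 + 4·3 + 5)/6 = 18/6 = 3
te_Integration tests = (7 + 4·11 + 21)/6 = 72/6 = 12
te_Code review = (1 + 4·3 + 17)/6 = 30/6 = 5
te_Security audit = (1 + 4·6 + 11)/6 = 36/6 = 6

Forward pass:
ES_Frontend dev = 0; EF_Frontend dev = 13
ES_Database migration = 0; EF_Database migration = 11
ES_Unit tests = max(EF_Frontend dev=13, EF_Database migration=11) = 13; EF_Unit tests = 13+3 = 16
ES_Integration tests = 13; EF_Integration tests = 13+12 = 25
ES_Code review = max(EF_Database migration=11, EF_Unit tests=16) = 16; EF_Code review = 16+5 = 21
ES_Security audit = max(EF_Database migration=11, EF_Integration tests=25, EF_Code review=21) = 25; EF_Security audit = 25+6 = 31
Expected project duration μ = 31 weeks. Critical path: Frontend dev → Integration tests → Security audit.

31 weeks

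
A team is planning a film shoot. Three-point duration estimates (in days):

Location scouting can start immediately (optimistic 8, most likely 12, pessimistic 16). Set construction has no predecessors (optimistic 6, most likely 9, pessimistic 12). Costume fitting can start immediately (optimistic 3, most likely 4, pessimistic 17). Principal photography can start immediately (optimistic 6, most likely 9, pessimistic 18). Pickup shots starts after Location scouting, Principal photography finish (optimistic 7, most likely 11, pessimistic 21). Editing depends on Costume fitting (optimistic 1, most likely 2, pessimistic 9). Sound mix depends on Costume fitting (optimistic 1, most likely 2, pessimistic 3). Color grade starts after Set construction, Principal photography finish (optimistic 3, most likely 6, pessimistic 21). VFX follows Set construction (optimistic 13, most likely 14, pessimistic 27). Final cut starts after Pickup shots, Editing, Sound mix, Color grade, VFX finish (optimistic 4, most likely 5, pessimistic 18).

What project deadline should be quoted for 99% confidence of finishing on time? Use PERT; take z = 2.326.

te_Location scouting = (8 + 4·12 + 16)/6 = 72/6 = 12; σ²_Location scouting = ((16−8)/6)² = 1.778
te_Set construction = (6 + 4·9 + 12)/6 = 54/6 = 9; σ²_Set construction = ((12−6)/6)² = 1.000
te_Costume fitting = (3 + 4·4 + 17)/6 = 36/6 = 6; σ²_Costume fitting = ((17−3)/6)² = 5.444
te_Principal photography = (6 + 4·9 + 18)/6 = 60/6 = 10; σ²_Principal photography = ((18−6)/6)² = 4.000
te_Pickup shots = (7 + 4·11 + 21)/6 = 72/6 = 12; σ²_Pickup shots = ((21−7)/6)² = 5.444
te_Editing = (1 + 4·2 + 9)/6 = 18/6 = 3; σ²_Editing = ((9−1)/6)² = 1.778
te_Sound mix = (1 + 4·2 + 3)/6 = 12/6 = 2; σ²_Sound mix = ((3−1)/6)² = 0.111
te_Color grade = (3 + 4·6 + 21)/6 = 48/6 = 8; σ²_Color grade = ((21−3)/6)² = 9.000
te_VFX = (13 + 4·14 + 27)/6 = 96/6 = 16; σ²_VFX = ((27−13)/6)² = 5.444
te_Final cut = (4 + 4·5 + 18)/6 = 42/6 = 7; σ²_Final cut = ((18−4)/6)² = 5.444

Forward pass:
ES_Location scouting = 0; EF_Location scouting = 12
ES_Set construction = 0; EF_Set construction = 9
ES_Costume fitting = 0; EF_Costume fitting = 6
ES_Principal photography = 0; EF_Principal photography = 10
ES_Pickup shots = max(EF_Location scouting=12, EF_Principal photography=10) = 12; EF_Pickup shots = 12+12 = 24
ES_Editing = 6; EF_Editing = 6+3 = 9
ES_Sound mix = 6; EF_Sound mix = 6+2 = 8
ES_Color grade = max(EF_Set construction=9, EF_Principal photography=10) = 10; EF_Color grade = 10+8 = 18
ES_VFX = 9; EF_VFX = 9+16 = 25
ES_Final cut = max(EF_Pickup shots=24, EF_Editing=9, EF_Sound mix=8, EF_Color grade=18, EF_VFX=25) = 25; EF_Final cut = 25+7 = 32
Expected project duration μ = 32 days. Critical path: Set construction → VFX → Final cut.

Variance along critical path = 1.000 + 5.444 + 5.444 = 11.889; σ = 3.448 days.
D = μ + z·σ = 32 + 2.326·3.448 = 40.0 days

40.0 days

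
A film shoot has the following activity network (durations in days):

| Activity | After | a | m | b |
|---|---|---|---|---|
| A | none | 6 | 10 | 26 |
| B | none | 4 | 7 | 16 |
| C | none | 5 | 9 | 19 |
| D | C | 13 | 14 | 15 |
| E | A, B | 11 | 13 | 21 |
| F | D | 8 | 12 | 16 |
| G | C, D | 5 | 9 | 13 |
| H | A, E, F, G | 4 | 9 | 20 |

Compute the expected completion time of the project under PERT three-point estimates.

te_A = (6 + 4·10 + 26)/6 = 72/6 = 12
te_B = (4 + 4·7 + 16)/6 = 48/6 = 8
te_C = (5 + 4·9 + 19)/6 = 60/6 = 10
te_D = (13 + 4·14 + 15)/6 = 84/6 = 14
te_E = (11 + 4·13 + 21)/6 = 84/6 = 14
te_F = (8 + 4·12 + 16)/6 = 72/6 = 12
te_G = (5 + 4·9 + 13)/6 = 54/6 = 9
te_H = (4 + 4·9 + 20)/6 = 60/6 = 10

Forward pass:
ES_A = 0; EF_A = 12
ES_B = 0; EF_B = 8
ES_C = 0; EF_C = 10
ES_D = 10; EF_D = 10+14 = 24
ES_E = max(EF_A=12, EF_B=8) = 12; EF_E = 12+14 = 26
ES_F = 24; EF_F = 24+12 = 36
ES_G = max(EF_C=10, EF_D=24) = 24; EF_G = 24+9 = 33
ES_H = max(EF_A=12, EF_E=26, EF_F=36, EF_G=33) = 36; EF_H = 36+10 = 46
Expected project duration μ = 46 days. Critical path: C → D → F → H.

46 days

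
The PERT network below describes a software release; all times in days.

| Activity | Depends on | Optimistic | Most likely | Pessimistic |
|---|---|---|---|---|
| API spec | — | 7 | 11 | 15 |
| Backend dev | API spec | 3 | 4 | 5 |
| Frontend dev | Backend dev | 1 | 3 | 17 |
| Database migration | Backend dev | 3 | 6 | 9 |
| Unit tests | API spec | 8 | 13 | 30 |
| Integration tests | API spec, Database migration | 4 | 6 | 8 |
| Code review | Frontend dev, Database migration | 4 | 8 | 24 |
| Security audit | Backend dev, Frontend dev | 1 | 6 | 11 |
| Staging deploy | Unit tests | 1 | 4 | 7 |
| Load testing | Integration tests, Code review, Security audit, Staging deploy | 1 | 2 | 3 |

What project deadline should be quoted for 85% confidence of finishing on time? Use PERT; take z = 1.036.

te_API spec = (7 + 4·11 + 15)/6 = 66/6 = 11; σ²_API spec = ((15−7)/6)² = 1.778
te_Backend dev = (3 + 4·4 + 5)/6 = 24/6 = 4; σ²_Backend dev = ((5−3)/6)² = 0.111
te_Frontend dev = (1 + 4·3 + 17)/6 = 30/6 = 5; σ²_Frontend dev = ((17−1)/6)² = 7.111
te_Database migration = (3 + 4·6 + 9)/6 = 36/6 = 6; σ²_Database migration = ((9−3)/6)² = 1.000
te_Unit tests = (8 + 4·13 + 30)/6 = 90/6 = 15; σ²_Unit tests = ((30−8)/6)² = 13.444
te_Integration tests = (4 + 4·6 + 8)/6 = 36/6 = 6; σ²_Integration tests = ((8−4)/6)² = 0.444
te_Code review = (4 + 4·8 + 24)/6 = 60/6 = 10; σ²_Code review = ((24−4)/6)² = 11.111
te_Security audit = (1 + 4·6 + 11)/6 = 36/6 = 6; σ²_Security audit = ((11−1)/6)² = 2.778
te_Staging deploy = (1 + 4·4 + 7)/6 = 24/6 = 4; σ²_Staging deploy = ((7−1)/6)² = 1.000
te_Load testing = (1 + 4·2 + 3)/6 = 12/6 = 2; σ²_Load testing = ((3−1)/6)² = 0.111

Forward pass:
ES_API spec = 0; EF_API spec = 11
ES_Backend dev = 11; EF_Backend dev = 11+4 = 15
ES_Frontend dev = 15; EF_Frontend dev = 15+5 = 20
ES_Database migration = 15; EF_Database migration = 15+6 = 21
ES_Unit tests = 11; EF_Unit tests = 11+15 = 26
ES_Integration tests = max(EF_API spec=11, EF_Database migration=21) = 21; EF_Integration tests = 21+6 = 27
ES_Code review = max(EF_Frontend dev=20, EF_Database migration=21) = 21; EF_Code review = 21+10 = 31
ES_Security audit = max(EF_Backend dev=15, EF_Frontend dev=20) = 20; EF_Security audit = 20+6 = 26
ES_Staging deploy = 26; EF_Staging deploy = 26+4 = 30
ES_Load testing = max(EF_Integration tests=27, EF_Code review=31, EF_Security audit=26, EF_Staging deploy=30) = 31; EF_Load testing = 31+2 = 33
Expected project duration μ = 33 days. Critical path: API spec → Backend dev → Database migration → Code review → Load testing.

Variance along critical path = 1.778 + 0.111 + 1.000 + 11.111 + 0.111 = 14.111; σ = 3.756 days.
D = μ + z·σ = 33 + 1.036·3.756 = 36.9 days

36.9 days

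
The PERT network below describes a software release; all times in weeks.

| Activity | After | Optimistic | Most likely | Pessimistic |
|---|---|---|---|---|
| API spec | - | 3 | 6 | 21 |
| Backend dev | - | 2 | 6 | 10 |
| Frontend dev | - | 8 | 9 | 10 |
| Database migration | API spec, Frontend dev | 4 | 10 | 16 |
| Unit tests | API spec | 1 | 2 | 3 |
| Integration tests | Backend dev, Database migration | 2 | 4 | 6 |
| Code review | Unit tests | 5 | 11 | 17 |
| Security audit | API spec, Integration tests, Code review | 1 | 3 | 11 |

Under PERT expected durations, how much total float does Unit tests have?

te_API spec = (3 + 4·6 + 21)/6 = 48/6 = 8
te_Backend dev = (2 + 4·6 + 10)/6 = 36/6 = 6
te_Frontend dev = (8 + 4·9 + 10)/6 = 54/6 = 9
te_Database migration = (4 + 4·10 + 16)/6 = 60/6 = 10
te_Unit tests = (1 + 4·2 + 3)/6 = 12/6 = 2
te_Integration tests = (2 + 4·4 + 6)/6 = 24/6 = 4
te_Code review = (5 + 4·11 + 17)/6 = 66/6 = 11
te_Security audit = (1 + 4·3 + 11)/6 = 24/6 = 4

Forward pass:
ES_API spec = 0; EF_API spec = 8
ES_Backend dev = 0; EF_Backend dev = 6
ES_Frontend dev = 0; EF_Frontend dev = 9
ES_Database migration = max(EF_API spec=8, EF_Frontend dev=9) = 9; EF_Database migration = 9+10 = 19
ES_Unit tests = 8; EF_Unit tests = 8+2 = 10
ES_Integration tests = max(EF_Backend dev=6, EF_Database migration=19) = 19; EF_Integration tests = 19+4 = 23
ES_Code review = 10; EF_Code review = 10+11 = 21
ES_Security audit = max(EF_API spec=8, EF_Integration tests=23, EF_Code review=21) = 23; EF_Security audit = 23+4 = 27
Expected project duration μ = 27 weeks. Critical path: Frontend dev → Database migration → Integration tests → Security audit.

Backward pass:
LF_Security audit = 27; LS_Security audit = 27−4 = 23
LF_Code review = LS_Security audit = 23; LS_Code review = 23−11 = 12
LF_Integration tests = LS_Security audit = 23; LS_Integration tests = 23−4 = 19
LF_Unit tests = LS_Code review = 12; LS_Unit tests = 12−2 = 10
LF_Database migration = LS_Integration tests = 19; LS_Database migration = 19−10 = 9
LF_Frontend dev = LS_Database migration = 9; LS_Frontend dev = 9−9 = 0
LF_Backend dev = LS_Integration tests = 19; LS_Backend dev = 19−6 = 13
LF_API spec = min(LS_Database migration=9, LS_Unit tests=10, LS_Security audit=23) = 9; LS_API spec = 9−8 = 1
Slack_Unit tests = LS_Unit tests − ES_Unit tests = 10 − 8 = 2

2 weeks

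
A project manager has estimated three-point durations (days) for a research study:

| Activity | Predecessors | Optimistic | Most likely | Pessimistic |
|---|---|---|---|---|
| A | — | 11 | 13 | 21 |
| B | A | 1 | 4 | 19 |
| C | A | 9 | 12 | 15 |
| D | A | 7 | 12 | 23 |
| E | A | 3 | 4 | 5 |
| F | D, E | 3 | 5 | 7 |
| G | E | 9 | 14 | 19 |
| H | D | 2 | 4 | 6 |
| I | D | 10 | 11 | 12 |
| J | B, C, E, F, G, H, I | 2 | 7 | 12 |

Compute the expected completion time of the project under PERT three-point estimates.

te_A = (11 + 4·13 + 21)/6 = 84/6 = 14
te_B = (1 + 4·4 + 19)/6 = 36/6 = 6
te_C = (9 + 4·12 + 15)/6 = 72/6 = 12
te_D = (7 + 4·12 + 23)/6 = 78/6 = 13
te_E = (3 + 4·4 + 5)/6 = 24/6 = 4
te_F = (3 + 4·5 + 7)/6 = 30/6 = 5
te_G = (9 + 4·14 + 19)/6 = 84/6 = 14
te_H = (2 + 4·4 + 6)/6 = 24/6 = 4
te_I = (10 + 4·11 + 12)/6 = 66/6 = 11
te_J = (2 + 4·7 + 12)/6 = 42/6 = 7

Forward pass:
ES_A = 0; EF_A = 14
ES_B = 14; EF_B = 14+6 = 20
ES_C = 14; EF_C = 14+12 = 26
ES_D = 14; EF_D = 14+13 = 27
ES_E = 14; EF_E = 14+4 = 18
ES_F = max(EF_D=27, EF_E=18) = 27; EF_F = 27+5 = 32
ES_G = 18; EF_G = 18+14 = 32
ES_H = 27; EF_H = 27+4 = 31
ES_I = 27; EF_I = 27+11 = 38
ES_J = max(EF_B=20, EF_C=26, EF_E=18, EF_F=32, EF_G=32, EF_H=31, EF_I=38) = 38; EF_J = 38+7 = 45
Expected project duration μ = 45 days. Critical path: A → D → I → J.

45 days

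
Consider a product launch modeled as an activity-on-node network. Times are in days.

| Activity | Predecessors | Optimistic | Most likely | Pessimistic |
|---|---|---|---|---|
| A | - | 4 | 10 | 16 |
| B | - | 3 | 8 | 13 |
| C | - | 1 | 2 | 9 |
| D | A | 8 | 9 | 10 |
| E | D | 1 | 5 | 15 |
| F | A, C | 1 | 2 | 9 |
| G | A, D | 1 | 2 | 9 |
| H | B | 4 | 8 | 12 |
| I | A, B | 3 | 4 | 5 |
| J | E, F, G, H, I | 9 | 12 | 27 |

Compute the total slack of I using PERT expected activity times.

te_A = (4 + 4·10 + 16)/6 = 60/6 = 10
te_B = (3 + 4·8 + 13)/6 = 48/6 = 8
te_C = (1 + 4·2 + 9)/6 = 18/6 = 3
te_D = (8 + 4·9 + 10)/6 = 54/6 = 9
te_E = (1 + 4·5 + 15)/6 = 36/6 = 6
te_F = (1 + 4·2 + 9)/6 = 18/6 = 3
te_G = (1 + 4·2 + 9)/6 = 18/6 = 3
te_H = (4 + 4·8 + 12)/6 = 48/6 = 8
te_I = (3 + 4·4 + 5)/6 = 24/6 = 4
te_J = (9 + 4·12 + 27)/6 = 84/6 = 14

Forward pass:
ES_A = 0; EF_A = 10
ES_B = 0; EF_B = 8
ES_C = 0; EF_C = 3
ES_D = 10; EF_D = 10+9 = 19
ES_E = 19; EF_E = 19+6 = 25
ES_F = max(EF_A=10, EF_C=3) = 10; EF_F = 10+3 = 13
ES_G = max(EF_A=10, EF_D=19) = 19; EF_G = 19+3 = 22
ES_H = 8; EF_H = 8+8 = 16
ES_I = max(EF_A=10, EF_B=8) = 10; EF_I = 10+4 = 14
ES_J = max(EF_E=25, EF_F=13, EF_G=22, EF_H=16, EF_I=14) = 25; EF_J = 25+14 = 39
Expected project duration μ = 39 days. Critical path: A → D → E → J.

Backward pass:
LF_J = 39; LS_J = 39−14 = 25
LF_I = LS_J = 25; LS_I = 25−4 = 21
LF_H = LS_J = 25; LS_H = 25−8 = 17
LF_G = LS_J = 25; LS_G = 25−3 = 22
LF_F = LS_J = 25; LS_F = 25−3 = 22
LF_E = LS_J = 25; LS_E = 25−6 = 19
LF_D = min(LS_E=19, LS_G=22) = 19; LS_D = 19−9 = 10
LF_C = LS_F = 22; LS_C = 22−3 = 19
LF_B = min(LS_H=17, LS_I=21) = 17; LS_B = 17−8 = 9
LF_A = min(LS_D=10, LS_F=22, LS_G=22, LS_I=21) = 10; LS_A = 10−10 = 0
Slack_I = LS_I − ES_I = 21 − 10 = 11

11 days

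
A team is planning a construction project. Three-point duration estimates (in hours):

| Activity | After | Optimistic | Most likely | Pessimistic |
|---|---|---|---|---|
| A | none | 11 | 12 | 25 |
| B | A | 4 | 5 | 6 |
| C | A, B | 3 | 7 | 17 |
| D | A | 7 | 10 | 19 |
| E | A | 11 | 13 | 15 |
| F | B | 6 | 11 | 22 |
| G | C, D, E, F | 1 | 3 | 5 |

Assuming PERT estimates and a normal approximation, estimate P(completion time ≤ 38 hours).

0.865

te_A = (11 + 4·12 + 25)/6 = 84/6 = 14; σ²_A = ((25−11)/6)² = 5.444
te_B = (4 + 4·5 + 6)/6 = 30/6 = 5; σ²_B = ((6−4)/6)² = 0.111
te_C = (3 + 4·7 + 17)/6 = 48/6 = 8; σ²_C = ((17−3)/6)² = 5.444
te_D = (7 + 4·10 + 19)/6 = 66/6 = 11; σ²_D = ((19−7)/6)² = 4.000
te_E = (11 + 4·13 + 15)/6 = 78/6 = 13; σ²_E = ((15−11)/6)² = 0.444
te_F = (6 + 4·11 + 22)/6 = 72/6 = 12; σ²_F = ((22−6)/6)² = 7.111
te_G = (1 + 4·3 + 5)/6 = 18/6 = 3; σ²_G = ((5−1)/6)² = 0.444

Forward pass:
ES_A = 0; EF_A = 14
ES_B = 14; EF_B = 14+5 = 19
ES_C = max(EF_A=14, EF_B=19) = 19; EF_C = 19+8 = 27
ES_D = 14; EF_D = 14+11 = 25
ES_E = 14; EF_E = 14+13 = 27
ES_F = 19; EF_F = 19+12 = 31
ES_G = max(EF_C=27, EF_D=25, EF_E=27, EF_F=31) = 31; EF_G = 31+3 = 34
Expected project duration μ = 34 hours. Critical path: A → B → F → G.

Variance along critical path = 5.444 + 0.111 + 7.111 + 0.444 = 13.111; σ = √13.111 = 3.621 hours.
Z = (38 − 34) / 3.621 = 1.105
P(T ≤ 38) = Φ(1.105) ≈ 0.865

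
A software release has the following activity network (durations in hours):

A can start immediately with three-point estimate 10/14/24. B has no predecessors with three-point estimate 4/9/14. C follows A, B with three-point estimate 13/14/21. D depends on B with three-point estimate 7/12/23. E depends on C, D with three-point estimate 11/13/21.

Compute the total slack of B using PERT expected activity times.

6 hours

te_A = (10 + 4·14 + 24)/6 = 90/6 = 15
te_B = (4 + 4·9 + 14)/6 = 54/6 = 9
te_C = (13 + 4·14 + 21)/6 = 90/6 = 15
te_D = (7 + 4·12 + 23)/6 = 78/6 = 13
te_E = (11 + 4·13 + 21)/6 = 84/6 = 14

Forward pass:
ES_A = 0; EF_A = 15
ES_B = 0; EF_B = 9
ES_C = max(EF_A=15, EF_B=9) = 15; EF_C = 15+15 = 30
ES_D = 9; EF_D = 9+13 = 22
ES_E = max(EF_C=30, EF_D=22) = 30; EF_E = 30+14 = 44
Expected project duration μ = 44 hours. Critical path: A → C → E.

Backward pass:
LF_E = 44; LS_E = 44−14 = 30
LF_D = LS_E = 30; LS_D = 30−13 = 17
LF_C = LS_E = 30; LS_C = 30−15 = 15
LF_B = min(LS_C=15, LS_D=17) = 15; LS_B = 15−9 = 6
LF_A = LS_C = 15; LS_A = 15−15 = 0
Slack_B = LS_B − ES_B = 6 − 0 = 6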